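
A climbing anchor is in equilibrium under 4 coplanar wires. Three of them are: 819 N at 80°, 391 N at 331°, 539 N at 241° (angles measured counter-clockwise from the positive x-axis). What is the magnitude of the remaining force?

F ≈ 266 N

Sum the known components: ΣF_x = 222.9 N, ΣF_y = 145.6 N.
For equilibrium the remaining force must supply (−ΣF_x, −ΣF_y) = (-222.9, -145.6) N.
Magnitude = √((-222.9)² + (-145.6)²) = 266.2 N; direction = atan2(-145.6, -222.9) = 213.2°.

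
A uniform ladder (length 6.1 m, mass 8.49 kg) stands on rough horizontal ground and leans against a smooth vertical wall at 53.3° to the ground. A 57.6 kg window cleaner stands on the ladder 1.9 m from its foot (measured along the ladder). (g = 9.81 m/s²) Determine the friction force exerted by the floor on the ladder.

f ≈ 162 N

Torques about the foot: N_wall · 6.1 sin 53.3° = 8.49×9.81×3.05 cos 53.3° + 57.6×9.81×1.9 cos 53.3° → N_wall = 162.23 N.
ΣF_x = 0: f_floor = N_wall = 162.23 N.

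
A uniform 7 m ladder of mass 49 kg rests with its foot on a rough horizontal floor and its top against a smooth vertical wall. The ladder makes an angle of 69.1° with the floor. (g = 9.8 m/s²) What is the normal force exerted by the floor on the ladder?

N_floor ≈ 480 N

ΣF_y = 0: N_floor = 49×9.8 = 480.2 N.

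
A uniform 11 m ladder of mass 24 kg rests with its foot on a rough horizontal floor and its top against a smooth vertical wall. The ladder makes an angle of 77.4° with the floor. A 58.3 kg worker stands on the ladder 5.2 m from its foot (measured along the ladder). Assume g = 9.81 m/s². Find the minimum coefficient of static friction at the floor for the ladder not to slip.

μ_min ≈ 0.107

ΣF_y = 0: N_floor = 24×9.81 + 58.3×9.81 = 807.36 N.
Torques about the foot: N_wall · 11 sin 77.4° = 24×9.81×5.5 cos 77.4° + 58.3×9.81×5.2 cos 77.4° → N_wall = 86.747 N.
ΣF_x = 0: f_floor = N_wall = 86.747 N.
μ_min = f_floor / N_floor = 86.747 / 807.36 = 0.1074.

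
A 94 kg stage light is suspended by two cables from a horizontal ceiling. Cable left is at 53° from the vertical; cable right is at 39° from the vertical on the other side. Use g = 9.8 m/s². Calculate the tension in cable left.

T_left ≈ 580 N

Angles from the horizontal: cable left is 90° − 53° = 37°, cable right is 90° − 39° = 51°.
Weight W = 94 × 9.8 = 921.2 N acts straight down.
Horizontal: T_left cos 37° = T_right cos 51°  →  T_right = 1.269 T_left.
Vertical: T_left sin 37° + T_right sin 51° = 921.2.
Substituting the horizontal relation into the vertical equation gives 1.588 T_left = 921.2, so T_left = 580.1 N.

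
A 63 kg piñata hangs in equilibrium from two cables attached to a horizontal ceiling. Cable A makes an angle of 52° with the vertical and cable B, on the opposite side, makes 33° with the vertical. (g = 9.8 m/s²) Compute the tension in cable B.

T_B ≈ 488 N

Angles from the horizontal: cable A is 90° − 52° = 38°, cable B is 90° − 33° = 57°.
Weight W = 63 × 9.8 = 617.4 N acts straight down.
Horizontal: T_A cos 38° = T_B cos 57°  →  T_A = 0.6912 T_B.
Vertical: T_A sin 38° + T_B sin 57° = 617.4.
Substituting the horizontal relation into the vertical equation gives 1.264 T_B = 617.4, so T_B = 488.4 N.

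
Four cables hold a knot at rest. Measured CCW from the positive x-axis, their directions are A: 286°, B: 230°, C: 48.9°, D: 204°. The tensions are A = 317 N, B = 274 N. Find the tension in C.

T_C ≈ 1030 N

Resolve: ΣF_x = 317 cos 286° + 274 cos 230° + T_C cos 48.9° + T_D cos 204° = 0.
        ΣF_y = 317 sin 286° + 274 sin 230° + T_C sin 48.9° + T_D sin 204° = 0.
The known terms sum to (-88.75, -514.6) N, so 0.6574 T_C − 0.9135 T_D = 88.75 and 0.7536 T_C − 0.4067 T_D = 514.6.
Solving simultaneously: T_C = 1031 N, T_D = 644.6 N.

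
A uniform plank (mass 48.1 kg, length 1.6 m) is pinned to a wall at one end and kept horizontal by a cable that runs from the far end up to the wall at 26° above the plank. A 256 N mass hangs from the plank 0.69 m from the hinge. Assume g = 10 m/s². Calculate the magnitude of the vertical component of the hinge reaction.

Take torques about the hinge: T sin 26° · 1.6 = 48.1×10×0.8 + 256×0.69 = 561.44 N·m.
So T = 561.44 / (0.4384 × 1.6) = 800.46 N.
ΣF_y = 0: H_y = (48.1×10 + 256) − T sin 26° = 737 − 350.9 = 386.1 N.

|H_y| ≈ 386 N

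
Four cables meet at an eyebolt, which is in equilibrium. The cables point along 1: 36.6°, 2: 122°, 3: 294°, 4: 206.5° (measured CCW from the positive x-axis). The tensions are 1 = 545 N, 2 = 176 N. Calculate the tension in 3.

Resolve: ΣF_x = 545 cos 36.6° + 176 cos 122° + T_3 cos 294° + T_4 cos 206.5° = 0.
        ΣF_y = 545 sin 36.6° + 176 sin 122° + T_3 sin 294° + T_4 sin 206.5° = 0.
The known terms sum to (344.3, 474.2) N, so 0.4067 T_3 − 0.8949 T_4 = -344.3 and -0.9135 T_3 − 0.4462 T_4 = -474.2.
Solving simultaneously: T_3 = 271 N, T_4 = 507.9 N.

T_3 ≈ 271 N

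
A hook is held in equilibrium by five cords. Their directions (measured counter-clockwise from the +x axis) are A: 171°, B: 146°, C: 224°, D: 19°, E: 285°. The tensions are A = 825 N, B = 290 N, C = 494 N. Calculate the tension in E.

Resolve: ΣF_x = 825 cos 171° + 290 cos 146° + 494 cos 224° + T_D cos 19° + T_E cos 285° = 0.
        ΣF_y = 825 sin 171° + 290 sin 146° + 494 sin 224° + T_D sin 19° + T_E sin 285° = 0.
The known terms sum to (-1411, -51.94) N, so 0.9455 T_D + 0.2588 T_E = 1411 and 0.3256 T_D − 0.9659 T_E = 51.94.
Solving simultaneously: T_D = 1379 N, T_E = 411.1 N.

T_E ≈ 411 N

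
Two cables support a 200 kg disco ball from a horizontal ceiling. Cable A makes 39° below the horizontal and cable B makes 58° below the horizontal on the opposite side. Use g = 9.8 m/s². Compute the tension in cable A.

Weight W = 200 × 9.8 = 1960 N acts straight down.
Horizontal: T_A cos 39° = T_B cos 58°  →  T_B = 1.467 T_A.
Vertical: T_A sin 39° + T_B sin 58° = 1960.
Substituting the horizontal relation into the vertical equation gives 1.873 T_A = 1960, so T_A = 1046 N.

T_A ≈ 1050 N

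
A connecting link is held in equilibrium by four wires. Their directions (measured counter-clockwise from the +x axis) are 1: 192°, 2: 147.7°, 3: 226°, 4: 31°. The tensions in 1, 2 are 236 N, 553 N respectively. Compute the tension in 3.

T_3 ≈ 2210 N

Resolve: ΣF_x = 236 cos 192° + 553 cos 147.7° + T_3 cos 226° + T_4 cos 31° = 0.
        ΣF_y = 236 sin 192° + 553 sin 147.7° + T_3 sin 226° + T_4 sin 31° = 0.
The known terms sum to (-698.3, 246.4) N, so -0.6947 T_3 + 0.8572 T_4 = 698.3 and -0.7193 T_3 + 0.5150 T_4 = -246.4.
Solving simultaneously: T_3 = 2206 N, T_4 = 2602 N.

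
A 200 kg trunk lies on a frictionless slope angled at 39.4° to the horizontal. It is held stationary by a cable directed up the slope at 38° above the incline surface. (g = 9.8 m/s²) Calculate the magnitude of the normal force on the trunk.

N ≈ 543 N

Take axes along and perpendicular to the incline. Weight components: W sin 39.4° = 1244 N down-slope, W cos 39.4° = 1515 N into the surface.
Along incline: T cos 38° = W sin 39.4° → T = 1579 N.
Perpendicular: N = W cos 39.4° − T sin 38° = 542.6 N.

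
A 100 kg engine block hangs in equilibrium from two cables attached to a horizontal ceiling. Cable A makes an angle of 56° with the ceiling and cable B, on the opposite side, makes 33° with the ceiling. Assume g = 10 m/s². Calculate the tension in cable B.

Weight W = 100 × 10 = 1000 N acts straight down.
Horizontal: T_A cos 56° = T_B cos 33°  →  T_A = 1.5 T_B.
Vertical: T_A sin 56° + T_B sin 33° = 1000.
Substituting the horizontal relation into the vertical equation gives 1.788 T_B = 1000, so T_B = 559.3 N.

T_B ≈ 559 N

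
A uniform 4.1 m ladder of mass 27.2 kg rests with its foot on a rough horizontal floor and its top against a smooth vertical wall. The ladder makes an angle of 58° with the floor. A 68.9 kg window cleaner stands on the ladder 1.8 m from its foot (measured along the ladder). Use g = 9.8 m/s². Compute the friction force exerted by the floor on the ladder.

Torques about the foot: N_wall · 4.1 sin 58° = 27.2×9.8×2.05 cos 58° + 68.9×9.8×1.8 cos 58° → N_wall = 268.52 N.
ΣF_x = 0: f_floor = N_wall = 268.52 N.

f ≈ 269 N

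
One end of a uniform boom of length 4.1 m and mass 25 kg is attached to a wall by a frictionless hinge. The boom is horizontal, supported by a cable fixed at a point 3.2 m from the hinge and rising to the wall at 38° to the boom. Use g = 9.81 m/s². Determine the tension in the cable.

T ≈ 255 N

Take torques about the hinge: T sin 38° · 3.2 = 25×9.81×2.05 = 502.76 N·m.
So T = 502.76 / (0.6157 × 3.2) = 255.19 N.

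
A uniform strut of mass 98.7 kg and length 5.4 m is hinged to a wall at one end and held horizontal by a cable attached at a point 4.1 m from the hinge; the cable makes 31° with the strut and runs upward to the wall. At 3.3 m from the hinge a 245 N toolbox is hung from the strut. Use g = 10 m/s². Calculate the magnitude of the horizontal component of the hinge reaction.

Take torques about the hinge: T sin 31° · 4.1 = 98.7×10×2.7 + 245×3.3 = 3473.4 N·m.
So T = 3473.4 / (0.5150 × 4.1) = 1644.9 N.
ΣF_x = 0: H_x = T cos 31° = 1409.9 N.

H_x ≈ 1410 N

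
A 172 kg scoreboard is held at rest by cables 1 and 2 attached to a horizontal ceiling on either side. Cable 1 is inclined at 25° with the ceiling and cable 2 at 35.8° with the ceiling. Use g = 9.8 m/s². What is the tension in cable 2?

T_2 ≈ 1750 N

Weight W = 172 × 9.8 = 1686 N acts straight down.
Horizontal: T_1 cos 25° = T_2 cos 35.8°  →  T_1 = 0.8949 T_2.
Vertical: T_1 sin 25° + T_2 sin 35.8° = 1686.
Substituting the horizontal relation into the vertical equation gives 0.9632 T_2 = 1686, so T_2 = 1750 N.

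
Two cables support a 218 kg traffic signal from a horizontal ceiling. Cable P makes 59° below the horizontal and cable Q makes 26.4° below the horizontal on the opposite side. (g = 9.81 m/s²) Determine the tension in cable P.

Weight W = 218 × 9.81 = 2139 N acts straight down.
Horizontal: T_P cos 59° = T_Q cos 26.4°  →  T_Q = 0.575 T_P.
Vertical: T_P sin 59° + T_Q sin 26.4° = 2139.
Substituting the horizontal relation into the vertical equation gives 1.113 T_P = 2139, so T_P = 1922 N.

T_P ≈ 1920 N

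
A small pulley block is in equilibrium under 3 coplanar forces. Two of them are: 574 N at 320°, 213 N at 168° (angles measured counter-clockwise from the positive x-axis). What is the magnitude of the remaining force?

F ≈ 399 N

Sum the known components: ΣF_x = 231.4 N, ΣF_y = -324.7 N.
For equilibrium the remaining force must supply (−ΣF_x, −ΣF_y) = (-231.4, 324.7) N.
Magnitude = √((-231.4)² + (324.7)²) = 398.7 N; direction = atan2(324.7, -231.4) = 125.5°.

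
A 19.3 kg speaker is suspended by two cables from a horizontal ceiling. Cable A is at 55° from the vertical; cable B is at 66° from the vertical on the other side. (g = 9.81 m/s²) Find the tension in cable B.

T_B ≈ 181 N

Angles from the horizontal: cable A is 90° − 55° = 35°, cable B is 90° − 66° = 24°.
Weight W = 19.3 × 9.81 = 189.3 N acts straight down.
Horizontal: T_A cos 35° = T_B cos 24°  →  T_A = 1.115 T_B.
Vertical: T_A sin 35° + T_B sin 24° = 189.3.
Substituting the horizontal relation into the vertical equation gives 1.046 T_B = 189.3, so T_B = 180.9 N.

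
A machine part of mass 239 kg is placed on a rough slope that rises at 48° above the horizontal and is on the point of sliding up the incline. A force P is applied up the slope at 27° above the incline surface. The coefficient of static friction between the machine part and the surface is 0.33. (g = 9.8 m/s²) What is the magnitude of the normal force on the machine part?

N ≈ 582 N

On the verge of sliding up the incline, friction equals μN and acts down the slope.
Perpendicular: N + P sin 27° = W cos 48° = 1567 N.
Along incline: P cos 27° = W sin 48° + μN  with W sin 48° = 1741 N.
Solving the pair for P and N: P = 2169 N, N = 582.4 N (and f = μN = 192.2 N).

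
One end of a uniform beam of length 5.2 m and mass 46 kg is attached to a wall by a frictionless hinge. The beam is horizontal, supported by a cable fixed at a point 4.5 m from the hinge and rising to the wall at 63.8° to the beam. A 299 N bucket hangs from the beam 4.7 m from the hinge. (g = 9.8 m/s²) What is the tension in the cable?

T ≈ 638 N

Take torques about the hinge: T sin 63.8° · 4.5 = 46×9.8×2.6 + 299×4.7 = 2577.4 N·m.
So T = 2577.4 / (0.8973 × 4.5) = 638.33 N.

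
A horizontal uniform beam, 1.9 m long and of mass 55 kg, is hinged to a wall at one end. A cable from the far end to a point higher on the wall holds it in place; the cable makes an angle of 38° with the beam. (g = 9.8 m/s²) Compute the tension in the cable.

Take torques about the hinge: T sin 38° · 1.9 = 55×9.8×0.95 = 512.05 N·m.
So T = 512.05 / (0.6157 × 1.9) = 437.74 N.

T ≈ 438 N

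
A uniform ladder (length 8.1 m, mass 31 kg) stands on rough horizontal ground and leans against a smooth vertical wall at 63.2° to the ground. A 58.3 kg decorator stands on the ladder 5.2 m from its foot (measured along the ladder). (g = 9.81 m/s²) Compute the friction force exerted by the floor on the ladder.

f ≈ 262 N

Torques about the foot: N_wall · 8.1 sin 63.2° = 31×9.81×4.05 cos 63.2° + 58.3×9.81×5.2 cos 63.2° → N_wall = 262.27 N.
ΣF_x = 0: f_floor = N_wall = 262.27 N.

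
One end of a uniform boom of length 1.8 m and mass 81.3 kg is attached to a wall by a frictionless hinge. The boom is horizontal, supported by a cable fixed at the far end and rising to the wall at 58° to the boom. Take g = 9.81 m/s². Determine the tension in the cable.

T ≈ 470 N

Take torques about the hinge: T sin 58° · 1.8 = 81.3×9.81×0.9 = 717.8 N·m.
So T = 717.8 / (0.8480 × 1.8) = 470.23 N.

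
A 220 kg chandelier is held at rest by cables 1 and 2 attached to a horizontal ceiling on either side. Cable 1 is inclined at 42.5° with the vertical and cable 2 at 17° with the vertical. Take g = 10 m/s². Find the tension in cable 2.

T_2 ≈ 1720 N

Angles from the horizontal: cable 1 is 90° − 42.5° = 47.5°, cable 2 is 90° − 17° = 73°.
Weight W = 220 × 10 = 2200 N acts straight down.
Horizontal: T_1 cos 47.5° = T_2 cos 73°  →  T_1 = 0.4328 T_2.
Vertical: T_1 sin 47.5° + T_2 sin 73° = 2200.
Substituting the horizontal relation into the vertical equation gives 1.275 T_2 = 2200, so T_2 = 1725 N.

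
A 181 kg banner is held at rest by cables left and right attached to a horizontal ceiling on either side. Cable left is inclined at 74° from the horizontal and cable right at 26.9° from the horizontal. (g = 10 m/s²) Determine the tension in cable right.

T_right ≈ 508 N

Weight W = 181 × 10 = 1810 N acts straight down.
Horizontal: T_left cos 74° = T_right cos 26.9°  →  T_left = 3.235 T_right.
Vertical: T_left sin 74° + T_right sin 26.9° = 1810.
Substituting the horizontal relation into the vertical equation gives 3.563 T_right = 1810, so T_right = 508.1 N.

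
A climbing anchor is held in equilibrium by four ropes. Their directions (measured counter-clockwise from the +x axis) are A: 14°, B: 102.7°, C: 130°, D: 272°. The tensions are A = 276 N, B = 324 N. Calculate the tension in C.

T_C ≈ 341 N

Resolve: ΣF_x = 276 cos 14° + 324 cos 102.7° + T_C cos 130° + T_D cos 272° = 0.
        ΣF_y = 276 sin 14° + 324 sin 102.7° + T_C sin 130° + T_D sin 272° = 0.
The known terms sum to (196.6, 382.8) N, so -0.6428 T_C + 0.0349 T_D = -196.6 and 0.7660 T_C − 0.9994 T_D = -382.8.
Solving simultaneously: T_C = 340.8 N, T_D = 644.3 N.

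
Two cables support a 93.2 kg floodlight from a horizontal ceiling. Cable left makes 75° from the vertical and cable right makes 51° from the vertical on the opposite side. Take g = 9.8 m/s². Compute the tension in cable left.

Angles from the horizontal: cable left is 90° − 75° = 15°, cable right is 90° − 51° = 39°.
Weight W = 93.2 × 9.8 = 913.4 N acts straight down.
Horizontal: T_left cos 15° = T_right cos 39°  →  T_right = 1.243 T_left.
Vertical: T_left sin 15° + T_right sin 39° = 913.4.
Substituting the horizontal relation into the vertical equation gives 1.041 T_left = 913.4, so T_left = 877.4 N.

T_left ≈ 877 N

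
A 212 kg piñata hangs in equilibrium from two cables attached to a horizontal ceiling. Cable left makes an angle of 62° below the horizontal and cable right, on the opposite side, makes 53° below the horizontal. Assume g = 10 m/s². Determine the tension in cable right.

Weight W = 212 × 10 = 2120 N acts straight down.
Horizontal: T_left cos 62° = T_right cos 53°  →  T_left = 1.282 T_right.
Vertical: T_left sin 62° + T_right sin 53° = 2120.
Substituting the horizontal relation into the vertical equation gives 1.93 T_right = 2120, so T_right = 1098 N.

T_right ≈ 1100 N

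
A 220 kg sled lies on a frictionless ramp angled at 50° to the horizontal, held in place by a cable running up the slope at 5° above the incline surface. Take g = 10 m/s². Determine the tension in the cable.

T ≈ 1690 N

Take axes along and perpendicular to the incline. Weight components: W sin 50° = 1685 N down-slope, W cos 50° = 1414 N into the surface.
Along incline: T cos 5° = W sin 50° → T = 1692 N.
Perpendicular: N = W cos 50° − T sin 5° = 1267 N.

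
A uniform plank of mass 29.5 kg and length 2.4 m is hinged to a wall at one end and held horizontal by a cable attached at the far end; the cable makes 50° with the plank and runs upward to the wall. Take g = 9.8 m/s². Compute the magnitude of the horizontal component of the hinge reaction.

H_x ≈ 121 N

Take torques about the hinge: T sin 50° · 2.4 = 29.5×9.8×1.2 = 346.92 N·m.
So T = 346.92 / (0.7660 × 2.4) = 188.7 N.
ΣF_x = 0: H_x = T cos 50° = 121.29 N.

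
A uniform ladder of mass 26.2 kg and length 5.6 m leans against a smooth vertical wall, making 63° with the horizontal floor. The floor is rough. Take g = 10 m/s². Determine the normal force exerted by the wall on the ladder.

N_wall ≈ 66.7 N

Torques about the foot: N_wall · 5.6 sin 63° = 26.2×10×2.8 cos 63° → N_wall = 66.748 N.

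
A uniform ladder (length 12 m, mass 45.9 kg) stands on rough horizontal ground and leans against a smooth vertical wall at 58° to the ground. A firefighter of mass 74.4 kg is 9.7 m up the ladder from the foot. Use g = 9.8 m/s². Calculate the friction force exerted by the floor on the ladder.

Torques about the foot: N_wall · 12 sin 58° = 45.9×9.8×6 cos 58° + 74.4×9.8×9.7 cos 58° → N_wall = 508.82 N.
ΣF_x = 0: f_floor = N_wall = 508.82 N.

f ≈ 509 N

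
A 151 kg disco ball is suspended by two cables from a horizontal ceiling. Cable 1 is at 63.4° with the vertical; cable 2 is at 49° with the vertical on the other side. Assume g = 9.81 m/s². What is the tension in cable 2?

T_2 ≈ 1430 N

Angles from the horizontal: cable 1 is 90° − 63.4° = 26.6°, cable 2 is 90° − 49° = 41°.
Weight W = 151 × 9.81 = 1481 N acts straight down.
Horizontal: T_1 cos 26.6° = T_2 cos 41°  →  T_1 = 0.844 T_2.
Vertical: T_1 sin 26.6° + T_2 sin 41° = 1481.
Substituting the horizontal relation into the vertical equation gives 1.034 T_2 = 1481, so T_2 = 1433 N.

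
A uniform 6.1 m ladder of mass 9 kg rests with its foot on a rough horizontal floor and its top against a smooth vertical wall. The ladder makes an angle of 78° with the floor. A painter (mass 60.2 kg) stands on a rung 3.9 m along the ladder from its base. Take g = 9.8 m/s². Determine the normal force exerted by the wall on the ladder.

N_wall ≈ 89.5 N

Torques about the foot: N_wall · 6.1 sin 78° = 9×9.8×3.05 cos 78° + 60.2×9.8×3.9 cos 78° → N_wall = 89.547 N.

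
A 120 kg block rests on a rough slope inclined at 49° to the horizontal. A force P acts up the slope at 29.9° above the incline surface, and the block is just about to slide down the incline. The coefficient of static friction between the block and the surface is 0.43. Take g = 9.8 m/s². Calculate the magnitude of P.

On the verge of sliding down the incline, friction equals μN and acts up the slope.
Perpendicular: N + P sin 29.9° = W cos 49° = 771.5 N.
Along incline: P cos 29.9° + μN = W sin 49° with W sin 49° = 887.5 N.
Solving the pair for P and N: P = 851.7 N, N = 347 N (and f = μN = 149.2 N).

P ≈ 852 N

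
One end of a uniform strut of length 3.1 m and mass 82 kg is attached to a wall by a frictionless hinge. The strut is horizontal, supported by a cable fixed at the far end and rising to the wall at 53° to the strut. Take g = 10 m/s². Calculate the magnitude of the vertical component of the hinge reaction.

Take torques about the hinge: T sin 53° · 3.1 = 82×10×1.55 = 1271 N·m.
So T = 1271 / (0.7986 × 3.1) = 513.38 N.
ΣF_y = 0: H_y = (82×10) − T sin 53° = 820 − 410 = 410 N.

|H_y| ≈ 410 N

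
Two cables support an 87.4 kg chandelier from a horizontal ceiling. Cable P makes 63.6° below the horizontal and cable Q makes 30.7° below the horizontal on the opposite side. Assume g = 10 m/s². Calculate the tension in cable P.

Weight W = 87.4 × 10 = 874 N acts straight down.
Horizontal: T_P cos 63.6° = T_Q cos 30.7°  →  T_Q = 0.5171 T_P.
Vertical: T_P sin 63.6° + T_Q sin 30.7° = 874.
Substituting the horizontal relation into the vertical equation gives 1.16 T_P = 874, so T_P = 753.6 N.

T_P ≈ 754 N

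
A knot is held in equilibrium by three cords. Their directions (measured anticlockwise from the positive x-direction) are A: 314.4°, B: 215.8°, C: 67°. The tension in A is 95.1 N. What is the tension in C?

Resolve: ΣF_x = 95.1 cos 314.4° + T_B cos 215.8° + T_C cos 67° = 0.
        ΣF_y = 95.1 sin 314.4° + T_B sin 215.8° + T_C sin 67° = 0.
The known terms sum to (66.54, -67.95) N, so -0.8111 T_B + 0.3907 T_C = -66.54 and -0.5850 T_B + 0.9205 T_C = 67.95.
Solving simultaneously: T_B = 169.5 N, T_C = 181.5 N.

T_C ≈ 182 N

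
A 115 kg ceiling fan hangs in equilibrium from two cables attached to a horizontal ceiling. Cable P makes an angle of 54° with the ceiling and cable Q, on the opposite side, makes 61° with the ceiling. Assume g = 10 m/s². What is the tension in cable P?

Weight W = 115 × 10 = 1150 N acts straight down.
Horizontal: T_P cos 54° = T_Q cos 61°  →  T_Q = 1.212 T_P.
Vertical: T_P sin 54° + T_Q sin 61° = 1150.
Substituting the horizontal relation into the vertical equation gives 1.869 T_P = 1150, so T_P = 615.2 N.

T_P ≈ 615 N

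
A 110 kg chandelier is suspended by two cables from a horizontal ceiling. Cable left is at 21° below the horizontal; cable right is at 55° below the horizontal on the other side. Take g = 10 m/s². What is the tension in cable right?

Weight W = 110 × 10 = 1100 N acts straight down.
Horizontal: T_left cos 21° = T_right cos 55°  →  T_left = 0.6144 T_right.
Vertical: T_left sin 21° + T_right sin 55° = 1100.
Substituting the horizontal relation into the vertical equation gives 1.039 T_right = 1100, so T_right = 1058 N.

T_right ≈ 1060 N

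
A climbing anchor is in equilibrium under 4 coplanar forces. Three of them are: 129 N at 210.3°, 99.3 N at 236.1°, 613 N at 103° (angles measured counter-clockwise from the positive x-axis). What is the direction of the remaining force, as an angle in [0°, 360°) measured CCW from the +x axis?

Sum the known components: ΣF_x = -304.7 N, ΣF_y = 449.8 N.
For equilibrium the remaining force must supply (−ΣF_x, −ΣF_y) = (304.7, -449.8) N.
Magnitude = √((304.7)² + (-449.8)²) = 543.3 N; direction = atan2(-449.8, 304.7) = 304.1°.

θ ≈ 304°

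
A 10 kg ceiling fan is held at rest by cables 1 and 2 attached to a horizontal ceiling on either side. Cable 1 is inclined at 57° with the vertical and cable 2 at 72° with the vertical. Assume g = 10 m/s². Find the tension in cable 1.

T_1 ≈ 122 N

Angles from the horizontal: cable 1 is 90° − 57° = 33°, cable 2 is 90° − 72° = 18°.
Weight W = 10 × 10 = 100 N acts straight down.
Horizontal: T_1 cos 33° = T_2 cos 18°  →  T_2 = 0.8818 T_1.
Vertical: T_1 sin 33° + T_2 sin 18° = 100.
Substituting the horizontal relation into the vertical equation gives 0.8171 T_1 = 100, so T_1 = 122.4 N.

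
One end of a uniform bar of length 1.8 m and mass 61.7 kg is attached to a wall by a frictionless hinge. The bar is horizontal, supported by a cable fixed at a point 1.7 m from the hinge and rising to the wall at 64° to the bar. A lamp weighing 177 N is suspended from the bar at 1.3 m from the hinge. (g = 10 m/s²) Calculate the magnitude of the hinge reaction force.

Take torques about the hinge: T sin 64° · 1.7 = 61.7×10×0.9 + 177×1.3 = 785.4 N·m.
So T = 785.4 / (0.8988 × 1.7) = 514.02 N.
ΣF_x = 0: H_x = T cos 64° = 225.33 N.
ΣF_y = 0: H_y = (61.7×10 + 177) − T sin 64° = 794 − 462 = 332 N.
|H| = √(H_x² + H_y²) = √((225.33)² + (332)²) = 401.25 N.

|H| ≈ 401 N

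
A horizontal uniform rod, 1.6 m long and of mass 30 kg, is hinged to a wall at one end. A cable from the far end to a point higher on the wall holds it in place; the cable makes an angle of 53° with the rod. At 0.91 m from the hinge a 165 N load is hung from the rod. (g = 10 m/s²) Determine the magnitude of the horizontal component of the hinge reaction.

Take torques about the hinge: T sin 53° · 1.6 = 30×10×0.8 + 165×0.91 = 390.15 N·m.
So T = 390.15 / (0.7986 × 1.6) = 305.33 N.
ΣF_x = 0: H_x = T cos 53° = 183.75 N.

H_x ≈ 184 N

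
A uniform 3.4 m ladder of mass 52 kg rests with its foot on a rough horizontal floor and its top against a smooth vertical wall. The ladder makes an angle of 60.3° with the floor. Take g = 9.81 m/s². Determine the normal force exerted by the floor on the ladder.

N_floor ≈ 510 N

ΣF_y = 0: N_floor = 52×9.81 = 510.12 N.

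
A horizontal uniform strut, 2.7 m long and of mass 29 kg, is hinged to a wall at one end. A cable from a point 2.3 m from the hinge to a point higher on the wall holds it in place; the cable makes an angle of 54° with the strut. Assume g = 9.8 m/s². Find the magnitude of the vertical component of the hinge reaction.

Take torques about the hinge: T sin 54° · 2.3 = 29×9.8×1.35 = 383.67 N·m.
So T = 383.67 / (0.8090 × 2.3) = 206.19 N.
ΣF_y = 0: H_y = (29×9.8) − T sin 54° = 284.2 − 166.81 = 117.39 N.

|H_y| ≈ 117 N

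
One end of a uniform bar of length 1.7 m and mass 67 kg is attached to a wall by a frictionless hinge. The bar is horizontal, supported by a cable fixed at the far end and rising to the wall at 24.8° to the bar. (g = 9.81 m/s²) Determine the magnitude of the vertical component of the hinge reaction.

|H_y| ≈ 329 N

Take torques about the hinge: T sin 24.8° · 1.7 = 67×9.81×0.85 = 558.68 N·m.
So T = 558.68 / (0.4195 × 1.7) = 783.49 N.
ΣF_y = 0: H_y = (67×9.81) − T sin 24.8° = 657.27 − 328.63 = 328.63 N.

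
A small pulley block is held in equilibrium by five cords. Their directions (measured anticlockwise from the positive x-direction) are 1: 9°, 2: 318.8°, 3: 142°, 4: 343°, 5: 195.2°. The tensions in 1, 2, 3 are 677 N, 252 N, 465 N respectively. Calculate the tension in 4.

Resolve: ΣF_x = 677 cos 9° + 252 cos 318.8° + 465 cos 142° + T_4 cos 343° + T_5 cos 195.2° = 0.
        ΣF_y = 677 sin 9° + 252 sin 318.8° + 465 sin 142° + T_4 sin 343° + T_5 sin 195.2° = 0.
The known terms sum to (491.8, 226.2) N, so 0.9563 T_4 − 0.9650 T_5 = -491.8 and -0.2924 T_4 − 0.2622 T_5 = -226.2.
Solving simultaneously: T_4 = 167.6 N, T_5 = 675.8 N.

T_4 ≈ 168 N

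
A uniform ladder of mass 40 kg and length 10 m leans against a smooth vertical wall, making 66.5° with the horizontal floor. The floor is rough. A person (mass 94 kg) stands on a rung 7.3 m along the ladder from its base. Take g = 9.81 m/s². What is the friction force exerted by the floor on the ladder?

f ≈ 378 N

Torques about the foot: N_wall · 10 sin 66.5° = 40×9.81×5 cos 66.5° + 94×9.81×7.3 cos 66.5° → N_wall = 378.01 N.
ΣF_x = 0: f_floor = N_wall = 378.01 N.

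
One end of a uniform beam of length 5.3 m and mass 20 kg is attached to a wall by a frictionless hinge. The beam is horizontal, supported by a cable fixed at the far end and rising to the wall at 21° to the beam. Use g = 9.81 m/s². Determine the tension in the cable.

T ≈ 274 N

Take torques about the hinge: T sin 21° · 5.3 = 20×9.81×2.65 = 519.93 N·m.
So T = 519.93 / (0.3584 × 5.3) = 273.74 N.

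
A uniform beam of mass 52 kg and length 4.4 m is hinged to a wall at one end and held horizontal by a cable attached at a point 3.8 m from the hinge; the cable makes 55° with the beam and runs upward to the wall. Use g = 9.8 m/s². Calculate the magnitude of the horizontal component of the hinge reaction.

Take torques about the hinge: T sin 55° · 3.8 = 52×9.8×2.2 = 1121.1 N·m.
So T = 1121.1 / (0.8192 × 3.8) = 360.17 N.
ΣF_x = 0: H_x = T cos 55° = 206.58 N.

H_x ≈ 207 N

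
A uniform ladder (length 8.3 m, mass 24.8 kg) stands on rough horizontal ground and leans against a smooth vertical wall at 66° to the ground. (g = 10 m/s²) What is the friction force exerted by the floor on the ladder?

Torques about the foot: N_wall · 8.3 sin 66° = 24.8×10×4.15 cos 66° → N_wall = 55.208 N.
ΣF_x = 0: f_floor = N_wall = 55.208 N.

f ≈ 55.2 N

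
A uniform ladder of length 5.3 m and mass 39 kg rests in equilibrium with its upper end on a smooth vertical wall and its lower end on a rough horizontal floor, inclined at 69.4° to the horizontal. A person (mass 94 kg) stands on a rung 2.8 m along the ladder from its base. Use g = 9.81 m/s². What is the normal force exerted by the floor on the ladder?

ΣF_y = 0: N_floor = 39×9.81 + 94×9.81 = 1304.7 N.

N_floor ≈ 1300 N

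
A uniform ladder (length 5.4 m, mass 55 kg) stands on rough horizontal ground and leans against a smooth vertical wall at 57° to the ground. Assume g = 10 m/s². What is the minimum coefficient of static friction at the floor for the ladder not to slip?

μ_min ≈ 0.325

ΣF_y = 0: N_floor = 55×10 = 550 N.
Torques about the foot: N_wall · 5.4 sin 57° = 55×10×2.7 cos 57° → N_wall = 178.59 N.
ΣF_x = 0: f_floor = N_wall = 178.59 N.
μ_min = f_floor / N_floor = 178.59 / 550 = 0.3247.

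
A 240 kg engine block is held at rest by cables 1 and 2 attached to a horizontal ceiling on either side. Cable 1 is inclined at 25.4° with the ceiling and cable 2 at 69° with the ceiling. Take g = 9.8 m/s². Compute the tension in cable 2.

Weight W = 240 × 9.8 = 2352 N acts straight down.
Horizontal: T_1 cos 25.4° = T_2 cos 69°  →  T_1 = 0.3967 T_2.
Vertical: T_1 sin 25.4° + T_2 sin 69° = 2352.
Substituting the horizontal relation into the vertical equation gives 1.104 T_2 = 2352, so T_2 = 2131 N.

T_2 ≈ 2130 N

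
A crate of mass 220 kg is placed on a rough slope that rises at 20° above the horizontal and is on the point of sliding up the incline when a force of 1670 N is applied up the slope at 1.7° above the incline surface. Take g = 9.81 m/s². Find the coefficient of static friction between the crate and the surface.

On the verge of sliding up the incline, friction is at its maximum μN and acts down the slope.
Perpendicular to incline: N = W cos 20° − P sin 1.7° = 2028 − 49.54 = 1979 N.
Along incline: P cos 1.7° − μN = W sin 20° → μ = −(W sin 20° − P cos 1.7°) / N = 0.4706.

μ ≈ 0.471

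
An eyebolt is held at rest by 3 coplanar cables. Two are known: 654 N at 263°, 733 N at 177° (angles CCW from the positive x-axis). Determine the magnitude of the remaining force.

Sum the known components: ΣF_x = -811.7 N, ΣF_y = -610.8 N.
For equilibrium the remaining force must supply (−ΣF_x, −ΣF_y) = (811.7, 610.8) N.
Magnitude = √((811.7)² + (610.8)²) = 1016 N; direction = atan2(610.8, 811.7) = 37.0°.

F ≈ 1020 N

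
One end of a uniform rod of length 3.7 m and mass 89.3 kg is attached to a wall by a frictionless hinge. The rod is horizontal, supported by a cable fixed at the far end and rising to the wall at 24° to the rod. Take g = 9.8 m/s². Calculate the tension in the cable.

T ≈ 1080 N

Take torques about the hinge: T sin 24° · 3.7 = 89.3×9.8×1.85 = 1619 N·m.
So T = 1619 / (0.4067 × 3.7) = 1075.8 N.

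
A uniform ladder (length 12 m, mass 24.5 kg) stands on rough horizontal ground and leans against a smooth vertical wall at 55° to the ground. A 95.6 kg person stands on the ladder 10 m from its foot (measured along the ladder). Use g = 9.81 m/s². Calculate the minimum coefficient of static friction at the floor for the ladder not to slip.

ΣF_y = 0: N_floor = 24.5×9.81 + 95.6×9.81 = 1178.2 N.
Torques about the foot: N_wall · 12 sin 55° = 24.5×9.81×6 cos 55° + 95.6×9.81×10 cos 55° → N_wall = 631.38 N.
ΣF_x = 0: f_floor = N_wall = 631.38 N.
μ_min = f_floor / N_floor = 631.38 / 1178.2 = 0.5359.

μ_min ≈ 0.536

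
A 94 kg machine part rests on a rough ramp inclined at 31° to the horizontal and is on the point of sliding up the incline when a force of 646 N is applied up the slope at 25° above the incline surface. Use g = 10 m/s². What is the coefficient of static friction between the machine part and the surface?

μ ≈ 0.190

On the verge of sliding up the incline, friction is at its maximum μN and acts down the slope.
Perpendicular to incline: N = W cos 31° − P sin 25° = 805.7 − 273 = 532.7 N.
Along incline: P cos 25° − μN = W sin 31° → μ = −(W sin 31° − P cos 25°) / N = 0.1902.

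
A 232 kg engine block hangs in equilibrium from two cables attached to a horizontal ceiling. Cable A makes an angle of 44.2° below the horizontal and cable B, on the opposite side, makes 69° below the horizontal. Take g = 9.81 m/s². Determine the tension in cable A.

T_A ≈ 887 N

Weight W = 232 × 9.81 = 2276 N acts straight down.
Horizontal: T_A cos 44.2° = T_B cos 69°  →  T_B = 2.0 T_A.
Vertical: T_A sin 44.2° + T_B sin 69° = 2276.
Substituting the horizontal relation into the vertical equation gives 2.565 T_A = 2276, so T_A = 887.4 N.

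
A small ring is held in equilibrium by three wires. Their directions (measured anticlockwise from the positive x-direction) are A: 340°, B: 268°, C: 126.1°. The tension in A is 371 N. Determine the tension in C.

T_C ≈ 572 N

Resolve: ΣF_x = 371 cos 340° + T_B cos 268° + T_C cos 126.1° = 0.
        ΣF_y = 371 sin 340° + T_B sin 268° + T_C sin 126.1° = 0.
The known terms sum to (348.6, -126.9) N, so -0.0349 T_B − 0.5892 T_C = -348.6 and -0.9994 T_B + 0.8080 T_C = 126.9.
Solving simultaneously: T_B = 335.4 N, T_C = 571.8 N.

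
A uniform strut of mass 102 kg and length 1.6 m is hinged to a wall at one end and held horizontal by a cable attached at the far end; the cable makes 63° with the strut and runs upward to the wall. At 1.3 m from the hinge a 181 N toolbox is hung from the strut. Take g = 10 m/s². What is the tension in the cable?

T ≈ 737 N

Take torques about the hinge: T sin 63° · 1.6 = 102×10×0.8 + 181×1.3 = 1051.3 N·m.
So T = 1051.3 / (0.8910 × 1.6) = 737.44 N.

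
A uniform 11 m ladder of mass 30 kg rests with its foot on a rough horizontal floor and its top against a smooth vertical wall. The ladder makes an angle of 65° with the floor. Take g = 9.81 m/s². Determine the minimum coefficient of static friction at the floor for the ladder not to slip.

ΣF_y = 0: N_floor = 30×9.81 = 294.3 N.
Torques about the foot: N_wall · 11 sin 65° = 30×9.81×5.5 cos 65° → N_wall = 68.617 N.
ΣF_x = 0: f_floor = N_wall = 68.617 N.
μ_min = f_floor / N_floor = 68.617 / 294.3 = 0.2332.

μ_min ≈ 0.233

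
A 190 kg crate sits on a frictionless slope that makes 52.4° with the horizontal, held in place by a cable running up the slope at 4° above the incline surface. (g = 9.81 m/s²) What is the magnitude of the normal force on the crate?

Take axes along and perpendicular to the incline. Weight components: W sin 52.4° = 1477 N down-slope, W cos 52.4° = 1137 N into the surface.
Along incline: T cos 4° = W sin 52.4° → T = 1480 N.
Perpendicular: N = W cos 52.4° − T sin 4° = 1034 N.

N ≈ 1030 N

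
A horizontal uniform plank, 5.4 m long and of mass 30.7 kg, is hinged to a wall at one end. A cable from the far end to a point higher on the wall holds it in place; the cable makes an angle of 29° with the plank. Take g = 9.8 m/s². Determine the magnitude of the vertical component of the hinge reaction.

Take torques about the hinge: T sin 29° · 5.4 = 30.7×9.8×2.7 = 812.32 N·m.
So T = 812.32 / (0.4848 × 5.4) = 310.29 N.
ΣF_y = 0: H_y = (30.7×9.8) − T sin 29° = 300.86 − 150.43 = 150.43 N.

|H_y| ≈ 150 N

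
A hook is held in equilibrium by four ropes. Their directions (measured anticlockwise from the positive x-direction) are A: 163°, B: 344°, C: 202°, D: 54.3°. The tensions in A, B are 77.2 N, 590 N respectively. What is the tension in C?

Resolve: ΣF_x = 77.2 cos 163° + 590 cos 344° + T_C cos 202° + T_D cos 54.3° = 0.
        ΣF_y = 77.2 sin 163° + 590 sin 344° + T_C sin 202° + T_D sin 54.3° = 0.
The known terms sum to (493.3, -140.1) N, so -0.9272 T_C + 0.5835 T_D = -493.3 and -0.3746 T_C + 0.8121 T_D = 140.1.
Solving simultaneously: T_C = 902.7 N, T_D = 588.9 N.

T_C ≈ 903 N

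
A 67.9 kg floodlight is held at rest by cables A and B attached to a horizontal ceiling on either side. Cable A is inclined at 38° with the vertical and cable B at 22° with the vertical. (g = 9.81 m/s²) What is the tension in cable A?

Angles from the horizontal: cable A is 90° − 38° = 52°, cable B is 90° − 22° = 68°.
Weight W = 67.9 × 9.81 = 666.1 N acts straight down.
Horizontal: T_A cos 52° = T_B cos 68°  →  T_B = 1.643 T_A.
Vertical: T_A sin 52° + T_B sin 68° = 666.1.
Substituting the horizontal relation into the vertical equation gives 2.312 T_A = 666.1, so T_A = 288.1 N.

T_A ≈ 288 N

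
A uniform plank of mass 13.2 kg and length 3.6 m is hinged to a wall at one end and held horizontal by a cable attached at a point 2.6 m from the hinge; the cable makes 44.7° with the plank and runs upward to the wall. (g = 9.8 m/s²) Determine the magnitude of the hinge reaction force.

Take torques about the hinge: T sin 44.7° · 2.6 = 13.2×9.8×1.8 = 232.85 N·m.
So T = 232.85 / (0.7034 × 2.6) = 127.32 N.
ΣF_x = 0: H_x = T cos 44.7° = 90.5 N.
ΣF_y = 0: H_y = (13.2×9.8) − T sin 44.7° = 129.36 − 89.557 = 39.803 N.
|H| = √(H_x² + H_y²) = √((90.5)² + (39.803)²) = 98.866 N.

|H| ≈ 98.9 N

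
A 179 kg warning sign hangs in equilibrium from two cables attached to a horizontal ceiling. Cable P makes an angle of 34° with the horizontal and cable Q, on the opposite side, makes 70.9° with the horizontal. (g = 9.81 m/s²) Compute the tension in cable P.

Weight W = 179 × 9.81 = 1756 N acts straight down.
Horizontal: T_P cos 34° = T_Q cos 70.9°  →  T_Q = 2.534 T_P.
Vertical: T_P sin 34° + T_Q sin 70.9° = 1756.
Substituting the horizontal relation into the vertical equation gives 2.953 T_P = 1756, so T_P = 594.6 N.

T_P ≈ 595 N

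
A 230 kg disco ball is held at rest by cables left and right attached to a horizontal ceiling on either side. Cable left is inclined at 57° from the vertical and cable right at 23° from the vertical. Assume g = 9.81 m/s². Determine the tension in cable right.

T_right ≈ 1920 N

Angles from the horizontal: cable left is 90° − 57° = 33°, cable right is 90° − 23° = 67°.
Weight W = 230 × 9.81 = 2256 N acts straight down.
Horizontal: T_left cos 33° = T_right cos 67°  →  T_left = 0.4659 T_right.
Vertical: T_left sin 33° + T_right sin 67° = 2256.
Substituting the horizontal relation into the vertical equation gives 1.174 T_right = 2256, so T_right = 1921 N.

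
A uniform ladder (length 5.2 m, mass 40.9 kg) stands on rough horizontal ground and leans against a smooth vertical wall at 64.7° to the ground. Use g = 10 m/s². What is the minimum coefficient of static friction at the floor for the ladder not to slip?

ΣF_y = 0: N_floor = 40.9×10 = 409 N.
Torques about the foot: N_wall · 5.2 sin 64.7° = 40.9×10×2.6 cos 64.7° → N_wall = 96.667 N.
ΣF_x = 0: f_floor = N_wall = 96.667 N.
μ_min = f_floor / N_floor = 96.667 / 409 = 0.2363.

μ_min ≈ 0.236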